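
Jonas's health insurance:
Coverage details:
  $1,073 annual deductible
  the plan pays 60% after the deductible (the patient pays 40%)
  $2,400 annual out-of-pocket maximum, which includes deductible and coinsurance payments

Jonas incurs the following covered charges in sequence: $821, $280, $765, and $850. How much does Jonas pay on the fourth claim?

$340

Claim 1 — $821: entire amount goes to the deductible. Patient pays $821; OOP now $821.
Claim 2 — $280: $252 finishes the deductible; $28 goes to coinsurance; 40% of $28 = $11.20. Cost to patient: $263.20. OOP to date $1,084.20.
Claim 3 — $765: deductible met; 40% of $765 = $306. Patient pays $306; OOP now $1,390.20.
Claim 4 — $850: deductible met; 40% of $850 = $340. Patient pays $340; OOP now $1,730.20.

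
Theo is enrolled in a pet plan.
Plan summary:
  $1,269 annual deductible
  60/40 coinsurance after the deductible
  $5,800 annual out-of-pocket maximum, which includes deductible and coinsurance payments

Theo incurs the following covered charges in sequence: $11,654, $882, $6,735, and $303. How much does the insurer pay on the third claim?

$6,710.80

Bill 1, $11,654: $1,269 to deductible, leaving $10,385; owner's 40% is $4,154. Owner owes $5,423 (running OOP $5,423). Plan pays $11,654 − $5,423 = $6,231.
Bill 2, $882: deductible already satisfied, so owner's share is 40% × $882 = $352.80. Owner pays $352.80; OOP now $5,775.80. Insurer: $882 − $352.80 = $529.20.
Bill 3, $6,735: 40% coinsurance on $6,735 = $2,694. That would push OOP to $8,469.80, over the $5,800 cap, so owner pays $5,800 − $5,775.80 = $24.20. Plan pays $6,735 − $24.20 = $6,710.80.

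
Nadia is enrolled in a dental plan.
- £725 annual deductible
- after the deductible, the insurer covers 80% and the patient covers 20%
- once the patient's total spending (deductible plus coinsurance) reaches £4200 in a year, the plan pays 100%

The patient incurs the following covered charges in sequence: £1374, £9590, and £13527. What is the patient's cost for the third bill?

#1 (£1374): £725 finishes the deductible; £649 goes to coinsurance; patient's 20% is £129.80. Patient owes £854.80 (running OOP £854.80).
#2 (£9590): deductible met; 20% of £9590 = £1918. Patient pays £1918; OOP now £2772.80.
#3 (£13527): 20% coinsurance on £13527 = £2705.40. That would push OOP to £5478.20, over the £4200 cap, so patient pays £4200 − £2772.80 = £1427.20.

£1427.20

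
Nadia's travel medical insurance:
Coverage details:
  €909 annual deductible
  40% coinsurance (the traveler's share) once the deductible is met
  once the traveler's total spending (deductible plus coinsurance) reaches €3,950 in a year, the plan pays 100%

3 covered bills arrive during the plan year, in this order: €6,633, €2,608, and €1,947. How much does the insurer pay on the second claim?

€1,856.60

Claim 1 — €6,633: deductible takes €909, €5,724 remains; 40% of €5,724 = €2,289.60. Traveler owes €3,198.60 (running OOP €3,198.60). Plan pays €6,633 − €3,198.60 = €3,434.40.
Claim 2 — €2,608: 40% coinsurance on €2,608 = €1,043.20. OOP would hit €4,241.80 > €3,950, so the cap limits the traveler to €3,950 − €3,198.60 = €751.40. Plan pays €2,608 − €751.40 = €1,856.60.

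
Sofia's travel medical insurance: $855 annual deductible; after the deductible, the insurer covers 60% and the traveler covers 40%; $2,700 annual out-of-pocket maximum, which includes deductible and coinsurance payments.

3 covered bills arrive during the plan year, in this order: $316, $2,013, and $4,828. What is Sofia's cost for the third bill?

Claim 1 — $316: all of it applies to the deductible. Traveler pays $316; OOP now $316.
Claim 2 — $2,013: deductible takes $539, $1,474 remains; 40% of $1,474 = $589.60. Traveler pays $1,128.60; OOP now $1,444.60.
Claim 3 — $4,828: 40% coinsurance on $4,828 = $1,931.20. Adding that to $1,444.60 gives $3,375.80, past the $2,700 cap; traveler pays only $2,700 − $1,444.60 = $1,255.40.

$1,255.40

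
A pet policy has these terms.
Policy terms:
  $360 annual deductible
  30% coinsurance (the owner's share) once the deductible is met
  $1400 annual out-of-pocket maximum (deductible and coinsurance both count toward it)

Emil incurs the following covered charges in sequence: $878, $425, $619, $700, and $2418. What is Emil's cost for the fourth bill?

$210

#1 ($878): deductible takes $360, $518 remains; 30% of $518 = $155.40. Cost to owner: $515.40. OOP to date $515.40.
#2 ($425): deductible already satisfied, so owner's share is 30% × $425 = $127.50. Owner pays $127.50; OOP now $642.90.
#3 ($619): deductible met; 30% of $619 = $185.70. Owner owes $185.70 (running OOP $828.60).
#4 ($700): deductible met; 30% of $700 = $210. Cost to owner: $210. OOP to date $1038.60.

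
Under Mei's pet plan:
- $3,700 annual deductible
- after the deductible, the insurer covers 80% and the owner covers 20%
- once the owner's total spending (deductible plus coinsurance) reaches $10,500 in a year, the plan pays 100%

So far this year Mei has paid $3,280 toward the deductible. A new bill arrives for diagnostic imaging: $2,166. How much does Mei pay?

Deductible still to meet: $3,700 − $3,280 = $420.
The remaining $1,746 (= $2,166 − $420) moves to coinsurance.
20% of $1,746 = $349.20 falls to the owner.
So the owner owes $420 + $349.20 = $769.20 before any cap.
Year-to-date out-of-pocket becomes $3,280 + $769.20 = $4,049.20, still under the $10,500 maximum, so no cap applies.

$769.20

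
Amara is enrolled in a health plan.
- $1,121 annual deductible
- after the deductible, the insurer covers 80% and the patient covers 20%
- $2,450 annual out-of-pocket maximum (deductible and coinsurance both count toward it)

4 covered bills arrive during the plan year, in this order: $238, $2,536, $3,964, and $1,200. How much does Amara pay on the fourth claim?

$205.60

#1 ($238): all of it applies to the deductible. Cost to patient: $238. OOP to date $238.
#2 ($2,536): deductible takes $883, $1,653 remains; patient's 20% is $330.60. Patient owes $1,213.60 (running OOP $1,451.60).
#3 ($3,964): deductible met; 20% of $3,964 = $792.80. Cost to patient: $792.80. OOP to date $2,244.40.
#4 ($1,200): 20% coinsurance on $1,200 = $240. OOP would hit $2,484.40 > $2,450, so the cap limits the patient to $2,450 − $2,244.40 = $205.60.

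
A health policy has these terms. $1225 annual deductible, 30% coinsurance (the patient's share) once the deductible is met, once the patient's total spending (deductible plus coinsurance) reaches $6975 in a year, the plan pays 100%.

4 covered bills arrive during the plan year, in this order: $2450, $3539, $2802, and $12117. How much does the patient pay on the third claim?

$840.60

Bill 1, $2450: $1225 to deductible, leaving $1225; coinsurance $1225 × 30% = $367.50. Patient pays $1592.50; OOP now $1592.50.
Bill 2, $3539: deductible already satisfied, so patient's share is 30% × $3539 = $1061.70. Cost to patient: $1061.70. OOP to date $2654.20.
Bill 3, $2802: 30% coinsurance on $2802 = $840.60. Patient owes $840.60 (running OOP $3494.80).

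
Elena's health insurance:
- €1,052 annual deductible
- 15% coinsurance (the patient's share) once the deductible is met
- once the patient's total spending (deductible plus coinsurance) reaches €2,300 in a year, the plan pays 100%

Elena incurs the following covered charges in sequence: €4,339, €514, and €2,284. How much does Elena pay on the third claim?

€342.60

#1 (€4,339): €1,052 finishes the deductible; €3,287 goes to coinsurance; coinsurance €3,287 × 15% = €493.05. Patient owes €1,545.05 (running OOP €1,545.05).
#2 (€514): 15% coinsurance on €514 = €77.10. Patient pays €77.10; OOP now €1,622.15.
#3 (€2,284): 15% coinsurance on €2,284 = €342.60. Cost to patient: €342.60. OOP to date €1,964.75.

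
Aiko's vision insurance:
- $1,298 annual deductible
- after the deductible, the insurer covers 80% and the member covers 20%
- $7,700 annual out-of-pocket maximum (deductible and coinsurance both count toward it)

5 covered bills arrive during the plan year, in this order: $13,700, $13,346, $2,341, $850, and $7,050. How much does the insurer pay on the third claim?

$1,872.80

Claim 1 ($13,700): $1,298 finishes the deductible; $12,402 goes to coinsurance; coinsurance $12,402 × 20% = $2,480.40. Cost to member: $3,778.40. OOP to date $3,778.40. Insurer: $13,700 − $3,778.40 = $9,921.60.
Claim 2 ($13,346): 20% coinsurance on $13,346 = $2,669.20. Member pays $2,669.20; OOP now $6,447.60. Plan pays $13,346 − $2,669.20 = $10,676.80.
Claim 3 ($2,341): deductible met; 20% of $2,341 = $468.20. Cost to member: $468.20. OOP to date $6,915.80. Insurer: $2,341 − $468.20 = $1,872.80.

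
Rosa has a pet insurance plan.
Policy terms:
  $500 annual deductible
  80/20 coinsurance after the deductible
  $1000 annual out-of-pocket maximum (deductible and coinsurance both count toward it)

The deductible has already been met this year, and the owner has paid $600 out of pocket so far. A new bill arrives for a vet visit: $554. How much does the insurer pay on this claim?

$443.20

With the deductible met, the entire $554 is subject to coinsurance.
Owner's 20% share of $554 is $110.80.
Total out-of-pocket so far would be $600 + $110.80 = $710.80, below the $1000 cap — no reduction.
Insurer pays the balance: $554 − $110.80 = $443.20.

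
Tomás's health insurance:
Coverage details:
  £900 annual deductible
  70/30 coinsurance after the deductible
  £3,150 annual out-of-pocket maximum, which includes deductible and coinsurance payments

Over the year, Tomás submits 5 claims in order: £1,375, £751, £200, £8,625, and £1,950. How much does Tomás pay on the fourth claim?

£1,822.20

Bill 1, £1,375: deductible takes £900, £475 remains; patient's 30% is £142.50. Cost to patient: £1,042.50. OOP to date £1,042.50.
Bill 2, £751: deductible already satisfied, so patient's share is 30% × £751 = £225.30. Patient owes £225.30 (running OOP £1,267.80).
Bill 3, £200: deductible already satisfied, so patient's share is 30% × £200 = £60. Cost to patient: £60. OOP to date £1,327.80.
Bill 4, £8,625: 30% coinsurance on £8,625 = £2,587.50. That would push OOP to £3,915.30, over the £3,150 cap, so patient pays £3,150 − £1,327.80 = £1,822.20.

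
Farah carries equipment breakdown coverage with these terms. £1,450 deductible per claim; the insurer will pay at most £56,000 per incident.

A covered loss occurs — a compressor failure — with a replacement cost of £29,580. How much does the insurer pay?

Less the £1,450 deductible: £29,580 − £1,450 = £28,130.
£28,130 is within the £56,000 limit, so the insurer pays £28,130.

£28,130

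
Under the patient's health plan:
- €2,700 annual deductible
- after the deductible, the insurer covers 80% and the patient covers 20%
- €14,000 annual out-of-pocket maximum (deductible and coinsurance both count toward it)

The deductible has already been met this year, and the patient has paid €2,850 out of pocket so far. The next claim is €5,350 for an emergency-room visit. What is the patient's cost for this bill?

With the deductible met, the entire €5,350 is subject to coinsurance.
Coinsurance: €5,350 × 20% = €1,070.
Year-to-date out-of-pocket becomes €2,850 + €1,070 = €3,920, still under the €14,000 maximum, so no cap applies.

€1,070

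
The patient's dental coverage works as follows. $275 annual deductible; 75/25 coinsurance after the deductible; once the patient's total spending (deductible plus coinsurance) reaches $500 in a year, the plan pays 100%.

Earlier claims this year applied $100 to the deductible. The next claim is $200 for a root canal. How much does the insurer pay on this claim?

$18.75

$100 of the $275 deductible is already met, leaving $175.
After the $175 deductible portion, $200 − $175 = $25 is subject to coinsurance.
25% of $25 = $6.25 falls to the patient.
So the patient owes $175 + $6.25 = $181.25 before any cap.
Cumulative spending $100 + $181.25 = $281.25 stays under the $500 maximum.
The insurer covers the remainder: $200 − $181.25 = $18.75.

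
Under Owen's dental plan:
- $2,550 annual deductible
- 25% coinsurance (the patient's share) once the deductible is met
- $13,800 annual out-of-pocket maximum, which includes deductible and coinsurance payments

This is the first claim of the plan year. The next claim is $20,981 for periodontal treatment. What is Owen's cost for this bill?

$7,157.75

The full $2,550 deductible is still open; $2,550 of this bill applies to it.
That leaves $20,981 − $2,550 = $18,431 for coinsurance.
25% of $18,431 = $4,607.75 falls to the patient.
Patient responsibility before any cap: $2,550 + $4,607.75 = $7,157.75.
Cumulative spending $0 + $7,157.75 = $7,157.75 stays under the $13,800 maximum.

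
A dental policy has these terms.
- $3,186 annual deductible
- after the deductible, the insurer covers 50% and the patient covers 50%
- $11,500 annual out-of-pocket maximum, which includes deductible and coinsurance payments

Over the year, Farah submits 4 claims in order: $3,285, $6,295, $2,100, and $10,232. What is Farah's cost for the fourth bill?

Claim 1 — $3,285: $3,186 finishes the deductible; $99 goes to coinsurance; patient's 50% is $49.50. Cost to patient: $3,235.50. OOP to date $3,235.50.
Claim 2 — $6,295: deductible met; 50% of $6,295 = $3,147.50. Cost to patient: $3,147.50. OOP to date $6,383.
Claim 3 — $2,100: deductible already satisfied, so patient's share is 50% × $2,100 = $1,050. Cost to patient: $1,050. OOP to date $7,433.
Claim 4 — $10,232: deductible met; 50% of $10,232 = $5,116. That would push OOP to $12,549, over the $11,500 cap, so patient pays $11,500 − $7,433 = $4,067.

$4,067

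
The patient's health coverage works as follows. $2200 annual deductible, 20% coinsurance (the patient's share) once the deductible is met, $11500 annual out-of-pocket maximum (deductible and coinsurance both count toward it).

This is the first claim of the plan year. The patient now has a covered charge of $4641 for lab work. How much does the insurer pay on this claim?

$1952.80

Nothing has been paid toward the $2200 deductible, so the first $2200 of this charge is applied there.
The remaining $2441 (= $4641 − $2200) moves to coinsurance.
20% of $2441 = $488.20 falls to the patient.
Patient responsibility before any cap: $2200 + $488.20 = $2688.20.
Year-to-date out-of-pocket becomes $0 + $2688.20 = $2688.20, still under the $11500 maximum, so no cap applies.
Insurer pays the balance: $4641 − $2688.20 = $1952.80.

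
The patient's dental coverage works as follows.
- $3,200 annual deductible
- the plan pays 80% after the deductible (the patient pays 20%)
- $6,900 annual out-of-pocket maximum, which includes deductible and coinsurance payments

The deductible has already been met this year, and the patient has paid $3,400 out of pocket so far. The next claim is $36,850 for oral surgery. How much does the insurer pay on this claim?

$33,350

With the deductible met, the entire $36,850 is subject to coinsurance.
Coinsurance: $36,850 × 20% = $7,370.
That would bring total out-of-pocket to $10,770, past the $6,900 cap. The patient is capped at $6,900 − $3,400 = $3,500 on this claim.
The plan picks up $36,850 − $3,500 = $33,350.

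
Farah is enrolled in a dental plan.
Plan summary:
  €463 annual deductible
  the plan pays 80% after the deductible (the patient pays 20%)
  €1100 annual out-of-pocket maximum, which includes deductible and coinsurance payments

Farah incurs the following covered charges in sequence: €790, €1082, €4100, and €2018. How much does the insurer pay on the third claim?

#1 (€790): €463 finishes the deductible; €327 goes to coinsurance; 20% of €327 = €65.40. Cost to patient: €528.40. OOP to date €528.40. Plan pays €790 − €528.40 = €261.60.
#2 (€1082): deductible already satisfied, so patient's share is 20% × €1082 = €216.40. Patient owes €216.40 (running OOP €744.80). Plan pays €1082 − €216.40 = €865.60.
#3 (€4100): 20% coinsurance on €4100 = €820. That would push OOP to €1564.80, over the €1100 cap, so patient pays €1100 − €744.80 = €355.20. Plan pays €4100 − €355.20 = €3744.80.

€3744.80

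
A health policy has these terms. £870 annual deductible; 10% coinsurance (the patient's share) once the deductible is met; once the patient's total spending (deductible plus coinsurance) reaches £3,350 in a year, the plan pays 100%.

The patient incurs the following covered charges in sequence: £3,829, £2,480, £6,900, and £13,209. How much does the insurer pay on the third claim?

£6,210

Claim 1 (£3,829): deductible takes £870, £2,959 remains; coinsurance £2,959 × 10% = £295.90. Patient pays £1,165.90; OOP now £1,165.90. Insurer: £3,829 − £1,165.90 = £2,663.10.
Claim 2 (£2,480): 10% coinsurance on £2,480 = £248. Patient owes £248 (running OOP £1,413.90). Plan pays £2,480 − £248 = £2,232.
Claim 3 (£6,900): deductible already satisfied, so patient's share is 10% × £6,900 = £690. Patient owes £690 (running OOP £2,103.90). Plan pays £6,900 − £690 = £6,210.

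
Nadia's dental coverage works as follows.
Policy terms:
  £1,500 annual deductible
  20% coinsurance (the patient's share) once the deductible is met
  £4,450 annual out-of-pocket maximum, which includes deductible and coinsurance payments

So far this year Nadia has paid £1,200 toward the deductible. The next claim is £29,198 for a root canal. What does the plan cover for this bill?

£1,200 of the £1,500 deductible is already met, leaving £300.
The remaining £28,898 (= £29,198 − £300) moves to coinsurance.
20% of £28,898 = £5,779.60 falls to the patient.
So the patient owes £300 + £5,779.60 = £6,079.60 before any cap.
Year-to-date out-of-pocket would reach £1,200 + £6,079.60 = £7,279.60, above the £4,450 maximum, so the patient pays only £4,450 − £1,200 = £3,250.
The plan picks up £29,198 − £3,250 = £25,948.

£25,948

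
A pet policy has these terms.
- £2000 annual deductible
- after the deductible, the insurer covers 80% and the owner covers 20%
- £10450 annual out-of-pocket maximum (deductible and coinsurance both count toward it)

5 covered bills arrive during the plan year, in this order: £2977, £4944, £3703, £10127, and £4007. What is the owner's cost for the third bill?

£740.60

#1 (£2977): deductible takes £2000, £977 remains; owner's 20% is £195.40. Owner owes £2195.40 (running OOP £2195.40).
#2 (£4944): deductible met; 20% of £4944 = £988.80. Owner pays £988.80; OOP now £3184.20.
#3 (£3703): deductible met; 20% of £3703 = £740.60. Owner owes £740.60 (running OOP £3924.80).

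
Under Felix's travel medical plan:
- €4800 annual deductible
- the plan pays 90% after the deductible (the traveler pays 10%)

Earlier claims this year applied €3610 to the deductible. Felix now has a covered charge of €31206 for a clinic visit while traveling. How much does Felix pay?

Remaining deductible: €4800 − €3610 = €1190.
The remaining €30016 (= €31206 − €1190) moves to coinsurance.
Traveler's 10% share of €30016 is €3001.60.
So the traveler owes €1190 + €3001.60 = €4191.60.

€4191.60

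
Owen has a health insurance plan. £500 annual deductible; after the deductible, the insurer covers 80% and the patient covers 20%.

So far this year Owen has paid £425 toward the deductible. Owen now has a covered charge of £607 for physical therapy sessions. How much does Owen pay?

£181.40

Remaining deductible: £500 − £425 = £75.
That leaves £607 − £75 = £532 for coinsurance.
20% of £532 = £106.40 falls to the patient.
Patient responsibility: £75 + £106.40 = £181.40.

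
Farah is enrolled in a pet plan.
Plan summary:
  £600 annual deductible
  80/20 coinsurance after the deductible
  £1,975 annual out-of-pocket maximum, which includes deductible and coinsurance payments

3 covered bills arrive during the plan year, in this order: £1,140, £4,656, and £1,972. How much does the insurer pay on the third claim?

#1 (£1,140): £600 to deductible, leaving £540; owner's 20% is £108. Owner pays £708; OOP now £708. Plan pays £1,140 − £708 = £432.
#2 (£4,656): deductible already satisfied, so owner's share is 20% × £4,656 = £931.20. Owner pays £931.20; OOP now £1,639.20. Insurer: £4,656 − £931.20 = £3,724.80.
#3 (£1,972): 20% coinsurance on £1,972 = £394.40. Adding that to £1,639.20 gives £2,033.60, past the £1,975 cap; owner pays only £1,975 − £1,639.20 = £335.80. Insurer: £1,972 − £335.80 = £1,636.20.

£1,636.20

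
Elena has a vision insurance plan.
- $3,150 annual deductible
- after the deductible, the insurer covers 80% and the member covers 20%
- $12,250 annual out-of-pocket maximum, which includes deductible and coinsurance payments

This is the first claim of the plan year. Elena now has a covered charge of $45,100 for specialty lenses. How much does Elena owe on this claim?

$11,540

Nothing has been paid toward the $3,150 deductible, so the first $3,150 of this charge is applied there.
That leaves $45,100 − $3,150 = $41,950 for coinsurance.
Member's 20% share of $41,950 is $8,390.
Member responsibility before any cap: $3,150 + $8,390 = $11,540.
Total out-of-pocket so far would be $0 + $11,540 = $11,540, below the $12,250 cap — no reduction.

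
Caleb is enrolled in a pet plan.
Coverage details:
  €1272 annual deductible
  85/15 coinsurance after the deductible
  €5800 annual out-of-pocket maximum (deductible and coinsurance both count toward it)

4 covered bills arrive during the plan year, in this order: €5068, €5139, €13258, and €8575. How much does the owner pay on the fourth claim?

Bill 1, €5068: €1272 to deductible, leaving €3796; owner's 15% is €569.40. Owner owes €1841.40 (running OOP €1841.40).
Bill 2, €5139: deductible met; 15% of €5139 = €770.85. Cost to owner: €770.85. OOP to date €2612.25.
Bill 3, €13258: deductible already satisfied, so owner's share is 15% × €13258 = €1988.70. Cost to owner: €1988.70. OOP to date €4600.95.
Bill 4, €8575: deductible met; 15% of €8575 = €1286.25. That would push OOP to €5887.20, over the €5800 cap, so owner pays €5800 − €4600.95 = €1199.05.

€1199.05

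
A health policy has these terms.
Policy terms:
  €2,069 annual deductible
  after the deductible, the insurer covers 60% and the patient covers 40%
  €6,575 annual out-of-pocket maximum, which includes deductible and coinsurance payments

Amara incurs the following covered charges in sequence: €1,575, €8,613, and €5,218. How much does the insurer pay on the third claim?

Claim 1 — €1,575: fully absorbed by the deductible. Patient owes €1,575 (running OOP €1,575). Plan pays €1,575 − €1,575 = €0.
Claim 2 — €8,613: €494 to deductible, leaving €8,119; coinsurance €8,119 × 40% = €3,247.60. Cost to patient: €3,741.60. OOP to date €5,316.60. Insurer: €8,613 − €3,741.60 = €4,871.40.
Claim 3 — €5,218: 40% coinsurance on €5,218 = €2,087.20. OOP would hit €7,403.80 > €6,575, so the cap limits the patient to €6,575 − €5,316.60 = €1,258.40. Plan pays €5,218 − €1,258.40 = €3,959.60.

€3,959.60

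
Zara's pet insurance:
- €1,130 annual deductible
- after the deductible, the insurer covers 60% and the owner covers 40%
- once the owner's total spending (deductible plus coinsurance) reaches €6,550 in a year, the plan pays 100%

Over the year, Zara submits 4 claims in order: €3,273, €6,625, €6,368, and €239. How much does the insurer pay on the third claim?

€4,455.20

Claim 1 (€3,273): €1,130 to deductible, leaving €2,143; owner's 40% is €857.20. Cost to owner: €1,987.20. OOP to date €1,987.20. Insurer: €3,273 − €1,987.20 = €1,285.80.
Claim 2 (€6,625): deductible met; 40% of €6,625 = €2,650. Owner pays €2,650; OOP now €4,637.20. Insurer: €6,625 − €2,650 = €3,975.
Claim 3 (€6,368): 40% coinsurance on €6,368 = €2,547.20. That would push OOP to €7,184.40, over the €6,550 cap, so owner pays €6,550 − €4,637.20 = €1,912.80. Plan pays €6,368 − €1,912.80 = €4,455.20.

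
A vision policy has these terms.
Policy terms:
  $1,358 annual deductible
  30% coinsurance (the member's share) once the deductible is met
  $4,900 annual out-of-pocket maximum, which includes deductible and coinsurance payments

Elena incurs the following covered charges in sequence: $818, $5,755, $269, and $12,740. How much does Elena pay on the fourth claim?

$1,896.80

Claim 1 ($818): fully absorbed by the deductible. Member pays $818; OOP now $818.
Claim 2 ($5,755): $540 to deductible, leaving $5,215; member's 30% is $1,564.50. Cost to member: $2,104.50. OOP to date $2,922.50.
Claim 3 ($269): deductible already satisfied, so member's share is 30% × $269 = $80.70. Member owes $80.70 (running OOP $3,003.20).
Claim 4 ($12,740): deductible met; 30% of $12,740 = $3,822. OOP would hit $6,825.20 > $4,900, so the cap limits the member to $4,900 − $3,003.20 = $1,896.80.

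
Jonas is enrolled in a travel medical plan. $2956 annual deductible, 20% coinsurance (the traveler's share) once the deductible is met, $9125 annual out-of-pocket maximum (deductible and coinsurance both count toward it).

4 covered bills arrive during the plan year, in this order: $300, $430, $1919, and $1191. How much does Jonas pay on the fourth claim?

$483.80

Claim 1 ($300): entire amount goes to the deductible. Traveler owes $300 (running OOP $300).
Claim 2 ($430): fully absorbed by the deductible. Traveler owes $430 (running OOP $730).
Claim 3 ($1919): all of it applies to the deductible. Traveler owes $1919 (running OOP $2649).
Claim 4 ($1191): deductible takes $307, $884 remains; traveler's 20% is $176.80. Cost to traveler: $483.80. OOP to date $3132.80.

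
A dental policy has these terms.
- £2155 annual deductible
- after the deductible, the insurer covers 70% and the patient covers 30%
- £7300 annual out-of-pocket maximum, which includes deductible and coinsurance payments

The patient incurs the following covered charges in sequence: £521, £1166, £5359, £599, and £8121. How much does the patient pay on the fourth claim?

Claim 1 — £521: all of it applies to the deductible. Cost to patient: £521. OOP to date £521.
Claim 2 — £1166: entire amount goes to the deductible. Cost to patient: £1166. OOP to date £1687.
Claim 3 — £5359: £468 to deductible, leaving £4891; patient's 30% is £1467.30. Patient pays £1935.30; OOP now £3622.30.
Claim 4 — £599: deductible met; 30% of £599 = £179.70. Patient owes £179.70 (running OOP £3802).

£179.70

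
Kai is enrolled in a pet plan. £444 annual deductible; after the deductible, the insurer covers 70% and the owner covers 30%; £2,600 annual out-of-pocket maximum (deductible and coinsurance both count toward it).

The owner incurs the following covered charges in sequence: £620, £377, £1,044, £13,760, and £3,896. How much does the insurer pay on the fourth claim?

#1 (£620): deductible takes £444, £176 remains; coinsurance £176 × 30% = £52.80. Owner owes £496.80 (running OOP £496.80). Insurer: £620 − £496.80 = £123.20.
#2 (£377): deductible met; 30% of £377 = £113.10. Cost to owner: £113.10. OOP to date £609.90. Plan pays £377 − £113.10 = £263.90.
#3 (£1,044): 30% coinsurance on £1,044 = £313.20. Owner owes £313.20 (running OOP £923.10). Insurer: £1,044 − £313.20 = £730.80.
#4 (£13,760): deductible met; 30% of £13,760 = £4,128. Adding that to £923.10 gives £5,051.10, past the £2,600 cap; owner pays only £2,600 − £923.10 = £1,676.90. Plan pays £13,760 − £1,676.90 = £12,083.10.

£12,083.10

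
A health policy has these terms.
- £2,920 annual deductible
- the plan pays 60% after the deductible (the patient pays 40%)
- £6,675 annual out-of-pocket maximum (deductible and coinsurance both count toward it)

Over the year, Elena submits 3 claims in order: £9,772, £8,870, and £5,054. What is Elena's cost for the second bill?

£1,014.20

Claim 1 — £9,772: deductible takes £2,920, £6,852 remains; 40% of £6,852 = £2,740.80. Cost to patient: £5,660.80. OOP to date £5,660.80.
Claim 2 — £8,870: deductible already satisfied, so patient's share is 40% × £8,870 = £3,548. That would push OOP to £9,208.80, over the £6,675 cap, so patient pays £6,675 − £5,660.80 = £1,014.20.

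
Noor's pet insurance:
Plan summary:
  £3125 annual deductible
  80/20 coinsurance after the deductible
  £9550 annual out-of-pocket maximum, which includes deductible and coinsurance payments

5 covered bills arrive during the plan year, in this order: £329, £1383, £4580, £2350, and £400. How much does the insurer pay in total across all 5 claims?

Claim 1 (£329): all of it applies to the deductible. Owner pays £329; OOP now £329. Insurer: £329 − £329 = £0.
Claim 2 (£1383): fully absorbed by the deductible. Owner owes £1383 (running OOP £1712). Plan pays £1383 − £1383 = £0.
Claim 3 (£4580): £1413 finishes the deductible; £3167 goes to coinsurance; 20% of £3167 = £633.40. Cost to owner: £2046.40. OOP to date £3758.40. Insurer: £4580 − £2046.40 = £2533.60.
Claim 4 (£2350): deductible already satisfied, so owner's share is 20% × £2350 = £470. Cost to owner: £470. OOP to date £4228.40. Insurer: £2350 − £470 = £1880.
Claim 5 (£400): deductible already satisfied, so owner's share is 20% × £400 = £80. Owner pays £80; OOP now £4308.40. Insurer: £400 − £80 = £320.
Insurer total: £0 + £0 + £2533.60 + £1880 + £320 = £4733.60.

£4733.60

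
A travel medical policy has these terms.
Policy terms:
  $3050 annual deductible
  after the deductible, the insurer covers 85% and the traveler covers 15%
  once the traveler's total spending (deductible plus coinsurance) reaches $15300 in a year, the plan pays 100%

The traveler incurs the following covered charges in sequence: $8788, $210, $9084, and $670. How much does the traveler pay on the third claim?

$1362.60

Bill 1, $8788: deductible takes $3050, $5738 remains; 15% of $5738 = $860.70. Traveler owes $3910.70 (running OOP $3910.70).
Bill 2, $210: deductible met; 15% of $210 = $31.50. Cost to traveler: $31.50. OOP to date $3942.20.
Bill 3, $9084: 15% coinsurance on $9084 = $1362.60. Cost to traveler: $1362.60. OOP to date $5304.80.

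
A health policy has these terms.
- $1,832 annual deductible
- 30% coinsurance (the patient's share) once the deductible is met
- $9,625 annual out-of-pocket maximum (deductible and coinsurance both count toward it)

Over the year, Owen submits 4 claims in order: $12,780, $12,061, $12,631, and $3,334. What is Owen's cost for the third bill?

$890.30

#1 ($12,780): $1,832 finishes the deductible; $10,948 goes to coinsurance; coinsurance $10,948 × 30% = $3,284.40. Cost to patient: $5,116.40. OOP to date $5,116.40.
#2 ($12,061): deductible met; 30% of $12,061 = $3,618.30. Patient pays $3,618.30; OOP now $8,734.70.
#3 ($12,631): deductible already satisfied, so patient's share is 30% × $12,631 = $3,789.30. OOP would hit $12,524 > $9,625, so the cap limits the patient to $9,625 − $8,734.70 = $890.30.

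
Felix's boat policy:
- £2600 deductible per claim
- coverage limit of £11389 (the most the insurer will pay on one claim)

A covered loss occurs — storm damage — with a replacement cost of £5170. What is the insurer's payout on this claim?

£2570

After the deductible, £5170 − £2600 = £2570 remains.
£2570 is within the £11389 limit, so the insurer pays £2570.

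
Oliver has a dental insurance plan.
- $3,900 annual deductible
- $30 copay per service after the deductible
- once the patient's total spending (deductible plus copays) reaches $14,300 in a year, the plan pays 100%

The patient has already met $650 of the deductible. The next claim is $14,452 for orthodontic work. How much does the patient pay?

Deductible still to meet: $3,900 − $650 = $3,250.
The remaining $11,202 (= $14,452 − $3,250) moves to the copay.
Copay on this service: $30.
Patient responsibility before any cap: $3,250 + $30 = $3,280.
Year-to-date out-of-pocket becomes $650 + $3,280 = $3,930, still under the $14,300 maximum, so no cap applies.

$3,280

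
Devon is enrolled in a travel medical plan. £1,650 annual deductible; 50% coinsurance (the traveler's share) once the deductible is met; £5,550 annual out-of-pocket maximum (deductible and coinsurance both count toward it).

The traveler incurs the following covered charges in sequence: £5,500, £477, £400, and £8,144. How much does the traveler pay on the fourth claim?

#1 (£5,500): £1,650 finishes the deductible; £3,850 goes to coinsurance; traveler's 50% is £1,925. Traveler pays £3,575; OOP now £3,575.
#2 (£477): deductible already satisfied, so traveler's share is 50% × £477 = £238.50. Traveler pays £238.50; OOP now £3,813.50.
#3 (£400): deductible already satisfied, so traveler's share is 50% × £400 = £200. Traveler pays £200; OOP now £4,013.50.
#4 (£8,144): deductible already satisfied, so traveler's share is 50% × £8,144 = £4,072. OOP would hit £8,085.50 > £5,550, so the cap limits the traveler to £5,550 − £4,013.50 = £1,536.50.

£1,536.50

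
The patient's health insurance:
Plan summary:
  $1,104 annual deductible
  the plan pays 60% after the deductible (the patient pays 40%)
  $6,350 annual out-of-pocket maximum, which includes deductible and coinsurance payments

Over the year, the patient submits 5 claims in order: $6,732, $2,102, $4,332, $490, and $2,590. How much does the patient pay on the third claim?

$1,732.80

Claim 1 ($6,732): $1,104 finishes the deductible; $5,628 goes to coinsurance; coinsurance $5,628 × 40% = $2,251.20. Patient pays $3,355.20; OOP now $3,355.20.
Claim 2 ($2,102): 40% coinsurance on $2,102 = $840.80. Patient owes $840.80 (running OOP $4,196).
Claim 3 ($4,332): 40% coinsurance on $4,332 = $1,732.80. Patient pays $1,732.80; OOP now $5,928.80.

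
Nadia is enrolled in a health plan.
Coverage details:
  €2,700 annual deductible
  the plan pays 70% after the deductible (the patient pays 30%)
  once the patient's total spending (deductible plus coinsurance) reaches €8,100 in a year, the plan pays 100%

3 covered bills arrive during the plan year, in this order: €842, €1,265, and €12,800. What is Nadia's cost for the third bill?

Bill 1, €842: all of it applies to the deductible. Cost to patient: €842. OOP to date €842.
Bill 2, €1,265: fully absorbed by the deductible. Patient pays €1,265; OOP now €2,107.
Bill 3, €12,800: €593 finishes the deductible; €12,207 goes to coinsurance; patient's 30% is €3,662.10. Patient owes €4,255.10 (running OOP €6,362.10).

€4,255.10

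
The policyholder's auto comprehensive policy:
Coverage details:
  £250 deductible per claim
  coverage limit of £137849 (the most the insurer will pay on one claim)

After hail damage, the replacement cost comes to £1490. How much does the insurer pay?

£1240

After the deductible, £1490 − £250 = £1240 remains.
£1240 is within the £137849 limit, so the insurer pays £1240.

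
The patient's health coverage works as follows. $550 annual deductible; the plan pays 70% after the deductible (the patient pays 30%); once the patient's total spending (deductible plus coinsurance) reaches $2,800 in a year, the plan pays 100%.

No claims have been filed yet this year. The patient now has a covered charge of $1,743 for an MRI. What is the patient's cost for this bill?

Nothing has been paid toward the $550 deductible, so the first $550 of this charge is applied there.
After the $550 deductible portion, $1,743 − $550 = $1,193 is subject to coinsurance.
Patient's 30% share of $1,193 is $357.90.
Patient responsibility before any cap: $550 + $357.90 = $907.90.
Total out-of-pocket so far would be $0 + $907.90 = $907.90, below the $2,800 cap — no reduction.

$907.90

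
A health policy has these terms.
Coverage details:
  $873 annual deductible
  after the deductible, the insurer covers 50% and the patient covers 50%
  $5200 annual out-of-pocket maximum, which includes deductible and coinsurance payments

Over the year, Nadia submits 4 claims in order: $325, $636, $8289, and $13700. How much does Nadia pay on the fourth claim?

$138.50

#1 ($325): entire amount goes to the deductible. Patient owes $325 (running OOP $325).
#2 ($636): $548 finishes the deductible; $88 goes to coinsurance; coinsurance $88 × 50% = $44. Patient owes $592 (running OOP $917).
#3 ($8289): 50% coinsurance on $8289 = $4144.50. Cost to patient: $4144.50. OOP to date $5061.50.
#4 ($13700): deductible already satisfied, so patient's share is 50% × $13700 = $6850. OOP would hit $11911.50 > $5200, so the cap limits the patient to $5200 − $5061.50 = $138.50.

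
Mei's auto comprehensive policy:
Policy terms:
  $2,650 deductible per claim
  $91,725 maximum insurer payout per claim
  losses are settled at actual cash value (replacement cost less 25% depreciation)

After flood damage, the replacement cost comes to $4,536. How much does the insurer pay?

Depreciate 25%: the covered value is $4,536 × 0.75 = $3,402.
Subtract the deductible: $3,402 − $2,650 = $752.
$752 is within the $91,725 limit, so the insurer pays $752.

$752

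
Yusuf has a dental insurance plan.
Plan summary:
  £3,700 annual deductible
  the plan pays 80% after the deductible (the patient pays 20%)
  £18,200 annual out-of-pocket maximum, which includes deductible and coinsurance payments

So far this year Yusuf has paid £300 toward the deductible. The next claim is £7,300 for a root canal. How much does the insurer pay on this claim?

£3,120

Deductible still to meet: £3,700 − £300 = £3,400.
That leaves £7,300 − £3,400 = £3,900 for coinsurance.
20% of £3,900 = £780 falls to the patient.
That puts the patient's cost at £3,400 + £780 = £4,180 before any cap.
Cumulative spending £300 + £4,180 = £4,480 stays under the £18,200 maximum.
The plan picks up £7,300 − £4,180 = £3,120.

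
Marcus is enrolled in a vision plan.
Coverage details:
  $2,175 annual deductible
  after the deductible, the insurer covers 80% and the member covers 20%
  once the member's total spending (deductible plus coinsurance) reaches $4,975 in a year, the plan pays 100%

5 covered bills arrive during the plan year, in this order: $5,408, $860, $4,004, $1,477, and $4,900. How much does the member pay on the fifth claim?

Bill 1, $5,408: $2,175 to deductible, leaving $3,233; member's 20% is $646.60. Cost to member: $2,821.60. OOP to date $2,821.60.
Bill 2, $860: deductible met; 20% of $860 = $172. Member pays $172; OOP now $2,993.60.
Bill 3, $4,004: deductible met; 20% of $4,004 = $800.80. Member pays $800.80; OOP now $3,794.40.
Bill 4, $1,477: deductible met; 20% of $1,477 = $295.40. Member owes $295.40 (running OOP $4,089.80).
Bill 5, $4,900: deductible already satisfied, so member's share is 20% × $4,900 = $980. OOP would hit $5,069.80 > $4,975, so the cap limits the member to $4,975 − $4,089.80 = $885.20.

$885.20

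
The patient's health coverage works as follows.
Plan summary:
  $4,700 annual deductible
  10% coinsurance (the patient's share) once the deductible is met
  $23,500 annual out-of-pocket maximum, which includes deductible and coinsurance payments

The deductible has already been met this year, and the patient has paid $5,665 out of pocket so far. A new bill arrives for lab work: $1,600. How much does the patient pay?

The deductible is already satisfied, so the full bill goes to coinsurance.
Coinsurance: $1,600 × 10% = $160.
Total out-of-pocket so far would be $5,665 + $160 = $5,825, below the $23,500 cap — no reduction.

$160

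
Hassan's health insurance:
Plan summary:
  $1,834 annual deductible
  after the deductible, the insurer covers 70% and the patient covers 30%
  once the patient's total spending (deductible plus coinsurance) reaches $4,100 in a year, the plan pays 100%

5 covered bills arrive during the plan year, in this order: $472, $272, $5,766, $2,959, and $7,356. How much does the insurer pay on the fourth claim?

Claim 1 ($472): fully absorbed by the deductible. Patient owes $472 (running OOP $472). Insurer: $472 − $472 = $0.
Claim 2 ($272): fully absorbed by the deductible. Patient owes $272 (running OOP $744). Insurer: $272 − $272 = $0.
Claim 3 ($5,766): $1,090 to deductible, leaving $4,676; coinsurance $4,676 × 30% = $1,402.80. Patient owes $2,492.80 (running OOP $3,236.80). Insurer: $5,766 − $2,492.80 = $3,273.20.
Claim 4 ($2,959): deductible already satisfied, so patient's share is 30% × $2,959 = $887.70. OOP would hit $4,124.50 > $4,100, so the cap limits the patient to $4,100 − $3,236.80 = $863.20. Plan pays $2,959 − $863.20 = $2,095.80.

$2,095.80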